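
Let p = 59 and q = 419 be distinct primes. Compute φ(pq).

φ(pq) = (p−1)(q−1) = 58 · 418 = 24244.

24244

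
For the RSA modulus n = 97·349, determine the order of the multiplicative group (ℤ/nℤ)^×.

33408

φ(97) = 97 − 1 = 96.
φ(349) = 349 − 1 = 348.
φ(33853) = 96 × 348 = 33408.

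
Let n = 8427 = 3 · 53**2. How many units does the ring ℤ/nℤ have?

φ(8427) = 8427 · (1 − 1/3) · (1 − 1/53)
       = 8427 · 104/159 = 5512.

5512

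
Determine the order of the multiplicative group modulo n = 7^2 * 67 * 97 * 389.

φ(123877439) = 123877439 · (1 − 1/7) · (1 − 1/67) · (1 − 1/97) · (1 − 1/389)
       = 123877439 · 14750208/17696777 = 103251456.

103251456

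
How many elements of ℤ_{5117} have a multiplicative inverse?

4032

Factor 5117: 5117 = 7 · 17 · 43.
φ(5117) = 5117 · (1 − 1/7) · (1 − 1/17) · (1 − 1/43)
       = 5117 · 4032/5117 = 4032.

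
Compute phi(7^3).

294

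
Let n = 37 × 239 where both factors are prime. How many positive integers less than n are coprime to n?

φ(n) = (p − 1)(q − 1) = (37−1)(239−1) = 36·238 = 8568.

8568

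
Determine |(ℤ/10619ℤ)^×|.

Prime factorization: 10619 = 7 * 37 * 41.
φ(10619) = 10619 · (1 − 1/7) · (1 − 1/37) · (1 − 1/41)
       = 10619 · 8640/10619 = 8640.

8640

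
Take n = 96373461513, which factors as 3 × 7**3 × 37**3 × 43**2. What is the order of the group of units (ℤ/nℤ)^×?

52336059552

φ(96373461513) = 96373461513 · (1 − 1/3) · (1 − 1/7) · (1 − 1/37) · (1 − 1/43)
       = 96373461513 · 18144/33411 = 52336059552.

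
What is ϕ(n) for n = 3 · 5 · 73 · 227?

φ(248565) = 248565 · (1 − 1/3) · (1 − 1/5) · (1 − 1/73) · (1 − 1/227)
       = 248565 · 130176/248565 = 130176.

130176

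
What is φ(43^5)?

143589642

φ(43^5) = 43^4·(43−1) = 3418801·42 = 143589642.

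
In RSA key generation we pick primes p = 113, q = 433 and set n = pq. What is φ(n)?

48384

φ(n) = (p − 1)(q − 1) = (113−1)(433−1) = 112·432 = 48384.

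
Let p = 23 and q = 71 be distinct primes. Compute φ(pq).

φ(23) = 23 − 1 = 22.
φ(71) = 71 − 1 = 70.
Since φ is multiplicative, φ(1633) = 22 · 70 = 1540.

1540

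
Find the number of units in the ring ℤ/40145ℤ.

25920

Factor 40145: 40145 = 5 × 7 × 31 × 37.
φ(5) = 5 − 1 = 4.
φ(7) = 7 − 1 = 6.
φ(31) = 31 − 1 = 30.
φ(37) = 37 − 1 = 36.
Multiply: 4 · 6 · 30 · 36 = 25920.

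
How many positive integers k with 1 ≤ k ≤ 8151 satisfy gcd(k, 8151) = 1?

4320

Factor 8151: 8151 = 3 × 11 × 13 × 19.
φ(3) = 3 − 1 = 2.
φ(11) = 11 − 1 = 10.
φ(13) = 13 − 1 = 12.
φ(19) = 19 − 1 = 18.
Since φ is multiplicative, φ(8151) = 2 · 10 · 12 · 18 = 4320.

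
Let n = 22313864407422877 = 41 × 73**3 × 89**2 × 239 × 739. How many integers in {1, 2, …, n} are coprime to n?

φ(41) = 41 − 1 = 40.
φ(73^3) = 73^3 − 73^2 = 389017 − 5329 = 383688.
φ(89^2) = 89^1·(89−1) = 89·88 = 7832.
φ(239) = 239 − 1 = 238.
φ(739) = 739 − 1 = 738.
Multiply: 40 · 383688 · 7832 · 238 · 738 = 21112720856156160.

21112720856156160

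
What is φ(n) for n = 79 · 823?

64116

φ(65017) = 65017 · (1 − 1/79) · (1 − 1/823)
       = 65017 · 64116/65017 = 64116.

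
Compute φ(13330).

5040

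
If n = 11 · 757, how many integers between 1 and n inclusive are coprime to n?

φ(11) = 11 − 1 = 10.
φ(757) = 757 − 1 = 756.
Multiply: 10 · 756 = 7560.

7560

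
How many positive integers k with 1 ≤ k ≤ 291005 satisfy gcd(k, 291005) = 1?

190080

Prime factorization: 291005 = 5 × 11^2 × 13 × 37.
φ(291005) = 291005 · (1 − 1/5) · (1 − 1/11) · (1 − 1/13) · (1 − 1/37)
       = 291005 · 17280/26455 = 190080.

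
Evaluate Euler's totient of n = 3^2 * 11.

φ(3^2) = 3^2 − 3^1 = 9 − 3 = 6.
φ(11) = 11 − 1 = 10.
φ(99) = 6 × 10 = 60.

60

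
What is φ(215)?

Factor 215: 215 = 5 · 43.
φ(215) = 215 · (1 − 1/5) · (1 − 1/43)
       = 215 · 168/215 = 168.

168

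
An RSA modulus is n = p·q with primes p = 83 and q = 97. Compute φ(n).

φ(8051) = 8051 · (1 − 1/83) · (1 − 1/97)
       = 8051 · 7872/8051 = 7872.

7872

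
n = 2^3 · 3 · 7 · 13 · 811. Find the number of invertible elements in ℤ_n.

φ(2^3) = 2^2·(2−1) = 4·1 = 4.
φ(3) = 3 − 1 = 2.
φ(7) = 7 − 1 = 6.
φ(13) = 13 − 1 = 12.
φ(811) = 811 − 1 = 810.
Since φ is multiplicative, φ(1771224) = 4 · 2 · 6 · 12 · 810 = 466560.

466560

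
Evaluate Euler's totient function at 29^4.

φ(707281) = 707281 · (1 − 1/29)
       = 707281 · 28/29 = 682892.

682892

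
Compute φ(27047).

24192

Factor 27047: 27047 = 17 × 37 × 43.
φ(17) = 17 − 1 = 16.
φ(37) = 37 − 1 = 36.
φ(43) = 43 − 1 = 42.
φ(27047) = 16 × 36 × 42 = 24192.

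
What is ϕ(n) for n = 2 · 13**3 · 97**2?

18884736

φ(41343146) = 41343146 · (1 − 1/2) · (1 − 1/13) · (1 − 1/97)
       = 41343146 · 1152/2522 = 18884736.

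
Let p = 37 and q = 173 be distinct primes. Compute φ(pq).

For distinct primes, φ(pq) = (p−1)(q−1) = 36 × 172 = 6192.

6192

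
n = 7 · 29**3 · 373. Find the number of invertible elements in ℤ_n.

φ(63679679) = 63679679 · (1 − 1/7) · (1 − 1/29) · (1 − 1/373)
       = 63679679 · 62496/75719 = 52559136.

52559136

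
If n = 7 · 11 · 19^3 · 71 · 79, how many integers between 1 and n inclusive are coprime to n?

φ(2962354087) = 2962354087 · (1 − 1/7) · (1 − 1/11) · (1 − 1/19) · (1 − 1/71) · (1 − 1/79)
       = 2962354087 · 5896800/8205967 = 2128744800.

2128744800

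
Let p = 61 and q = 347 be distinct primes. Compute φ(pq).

φ(21167) = 21167 · (1 − 1/61) · (1 − 1/347)
       = 21167 · 20760/21167 = 20760.

20760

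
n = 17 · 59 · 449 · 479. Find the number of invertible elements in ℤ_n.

φ(17) = 17 − 1 = 16.
φ(59) = 59 − 1 = 58.
φ(449) = 449 − 1 = 448.
φ(479) = 479 − 1 = 478.
Since φ is multiplicative, φ(215716213) = 16 · 58 · 448 · 478 = 198725632.

198725632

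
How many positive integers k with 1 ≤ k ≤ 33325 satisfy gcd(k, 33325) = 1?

25200

Factor 33325: 33325 = 5^2 · 31 · 43.
φ(33325) = 33325 · (1 − 1/5) · (1 − 1/31) · (1 − 1/43)
       = 33325 · 5040/6665 = 25200.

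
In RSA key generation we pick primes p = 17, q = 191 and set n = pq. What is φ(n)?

3040

φ(3247) = 3247 · (1 − 1/17) · (1 − 1/191)
       = 3247 · 3040/3247 = 3040.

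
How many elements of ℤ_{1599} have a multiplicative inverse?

1599 = 3 * 13 * 41.
φ(3) = 3 − 1 = 2.
φ(13) = 13 − 1 = 12.
φ(41) = 41 − 1 = 40.
Multiply: 2 · 12 · 40 = 960.

960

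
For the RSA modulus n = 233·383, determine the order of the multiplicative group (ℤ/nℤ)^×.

88624

φ(233) = 233 − 1 = 232.
φ(383) = 383 − 1 = 382.
φ(89239) = 232 × 382 = 88624.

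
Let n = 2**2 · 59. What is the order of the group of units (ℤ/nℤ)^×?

116

φ(236) = 236 · (1 − 1/2) · (1 − 1/59)
       = 236 · 58/118 = 116.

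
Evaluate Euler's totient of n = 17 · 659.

10528

φ(11203) = 11203 · (1 − 1/17) · (1 − 1/659)
       = 11203 · 10528/11203 = 10528.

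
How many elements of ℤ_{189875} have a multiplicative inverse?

126000

Prime factorization: 189875 = 5^3 · 7^2 · 31.
φ(5^3) = 5^2·(5−1) = 25·4 = 100.
φ(7^2) = 7^1·(7−1) = 7·6 = 42.
φ(31) = 31 − 1 = 30.
Multiply: 100 · 42 · 30 = 126000.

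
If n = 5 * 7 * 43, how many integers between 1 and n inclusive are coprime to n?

φ(5) = 5 − 1 = 4.
φ(7) = 7 − 1 = 6.
φ(43) = 43 − 1 = 42.
φ(1505) = 4 × 6 × 42 = 1008.

1008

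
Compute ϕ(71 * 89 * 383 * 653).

φ(1580375581) = 1580375581 · (1 − 1/71) · (1 − 1/89) · (1 − 1/383) · (1 − 1/653)
       = 1580375581 · 1534234240/1580375581 = 1534234240.

1534234240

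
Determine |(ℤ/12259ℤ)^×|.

Prime factorization: 12259 = 13 × 23 × 41.
φ(12259) = 12259 · (1 − 1/13) · (1 − 1/23) · (1 − 1/41)
       = 12259 · 10560/12259 = 10560.

10560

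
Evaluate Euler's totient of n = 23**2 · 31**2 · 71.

φ(23^2) = 23^1·(23−1) = 23·22 = 506.
φ(31^2) = 31^1·(31−1) = 31·30 = 930.
φ(71) = 71 − 1 = 70.
Multiply: 506 · 930 · 70 = 32940600.

32940600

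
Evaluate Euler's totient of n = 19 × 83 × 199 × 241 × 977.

68456171520

φ(19) = 19 − 1 = 18.
φ(83) = 83 − 1 = 82.
φ(199) = 199 − 1 = 198.
φ(241) = 241 − 1 = 240.
φ(977) = 977 − 1 = 976.
Multiply: 18 · 82 · 198 · 240 · 976 = 68456171520.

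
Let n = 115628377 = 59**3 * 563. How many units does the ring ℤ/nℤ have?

113466676

φ(59^3) = 59^2·(59−1) = 3481·58 = 201898.
φ(563) = 563 − 1 = 562.
Since φ is multiplicative, φ(115628377) = 201898 · 562 = 113466676.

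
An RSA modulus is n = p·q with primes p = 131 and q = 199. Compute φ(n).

φ(26069) = 26069 · (1 − 1/131) · (1 − 1/199)
       = 26069 · 25740/26069 = 25740.

25740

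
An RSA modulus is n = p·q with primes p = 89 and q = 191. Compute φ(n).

16720

φ(16999) = 16999 · (1 − 1/89) · (1 − 1/191)
       = 16999 · 16720/16999 = 16720.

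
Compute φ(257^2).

φ(66049) = 66049 · (1 − 1/257)
       = 66049 · 256/257 = 65792.

65792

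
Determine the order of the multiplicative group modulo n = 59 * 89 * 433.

2204928

φ(59) = 59 − 1 = 58.
φ(89) = 89 − 1 = 88.
φ(433) = 433 − 1 = 432.
Since φ is multiplicative, φ(2273683) = 58 · 88 · 432 = 2204928.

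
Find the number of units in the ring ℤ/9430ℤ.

Prime factorization: 9430 = 2 * 5 * 23 * 41.
φ(2) = 2 − 1 = 1.
φ(5) = 5 − 1 = 4.
φ(23) = 23 − 1 = 22.
φ(41) = 41 − 1 = 40.
φ(9430) = 1 × 4 × 22 × 40 = 3520.

3520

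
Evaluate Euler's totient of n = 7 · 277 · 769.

1271808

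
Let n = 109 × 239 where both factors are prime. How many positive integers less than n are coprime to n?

25704

φ(pq) = (p−1)(q−1) = 108 · 238 = 25704.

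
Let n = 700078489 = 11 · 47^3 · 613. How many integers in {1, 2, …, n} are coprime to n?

φ(700078489) = 700078489 · (1 − 1/11) · (1 − 1/47) · (1 − 1/613)
       = 700078489 · 281520/316921 = 621877680.

621877680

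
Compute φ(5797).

Prime factorization: 5797 = 11 * 17 * 31.
φ(11) = 11 − 1 = 10.
φ(17) = 17 − 1 = 16.
φ(31) = 31 − 1 = 30.
Since φ is multiplicative, φ(5797) = 10 · 16 · 30 = 4800.

4800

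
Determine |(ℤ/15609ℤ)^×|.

15609 = 3 · 11^2 · 43.
φ(3) = 3 − 1 = 2.
φ(11^2) = 11^2 − 11^1 = 121 − 11 = 110.
φ(43) = 43 − 1 = 42.
Since φ is multiplicative, φ(15609) = 2 · 110 · 42 = 9240.

9240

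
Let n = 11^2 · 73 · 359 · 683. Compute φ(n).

1933715520

φ(11^2) = 11^1·(11−1) = 11·10 = 110.
φ(73) = 73 − 1 = 72.
φ(359) = 359 − 1 = 358.
φ(683) = 683 − 1 = 682.
Since φ is multiplicative, φ(2165825101) = 110 · 72 · 358 · 682 = 1933715520.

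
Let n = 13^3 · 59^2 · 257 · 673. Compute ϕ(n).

1193870426112

φ(13^3) = 13^3 − 13^2 = 2197 − 169 = 2028.
φ(59^2) = 59^1·(59−1) = 59·58 = 3422.
φ(257) = 257 − 1 = 256.
φ(673) = 673 − 1 = 672.
φ(1322763698477) = 2028 × 3422 × 256 × 672 = 1193870426112.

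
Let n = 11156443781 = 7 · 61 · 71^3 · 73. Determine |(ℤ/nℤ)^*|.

φ(11156443781) = 11156443781 · (1 − 1/7) · (1 − 1/61) · (1 − 1/71) · (1 − 1/73)
       = 11156443781 · 1814400/2213141 = 9146390400.

9146390400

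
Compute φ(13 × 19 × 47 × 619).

φ(7185971) = 7185971 · (1 − 1/13) · (1 − 1/19) · (1 − 1/47) · (1 − 1/619)
       = 7185971 · 6140448/7185971 = 6140448.

6140448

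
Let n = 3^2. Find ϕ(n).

φ(9) = 9 · (1 − 1/3)
       = 9 · 2/3 = 6.

6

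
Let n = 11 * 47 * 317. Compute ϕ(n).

145360

φ(163889) = 163889 · (1 − 1/11) · (1 − 1/47) · (1 − 1/317)
       = 163889 · 145360/163889 = 145360.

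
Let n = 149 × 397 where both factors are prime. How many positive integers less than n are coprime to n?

58608

φ(59153) = 59153 · (1 − 1/149) · (1 − 1/397)
       = 59153 · 58608/59153 = 58608.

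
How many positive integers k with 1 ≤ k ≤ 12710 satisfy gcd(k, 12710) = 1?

4800

First factor: 12710 = 2 · 5 · 31 · 41.
φ(2) = 2 − 1 = 1.
φ(5) = 5 − 1 = 4.
φ(31) = 31 − 1 = 30.
φ(41) = 41 − 1 = 40.
Since φ is multiplicative, φ(12710) = 1 · 4 · 30 · 40 = 4800.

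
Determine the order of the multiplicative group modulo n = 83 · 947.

φ(83) = 83 − 1 = 82.
φ(947) = 947 − 1 = 946.
φ(78601) = 82 × 946 = 77572.

77572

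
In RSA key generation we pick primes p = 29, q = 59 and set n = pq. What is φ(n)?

φ(pq) = (p−1)(q−1) = 28 · 58 = 1624.

1624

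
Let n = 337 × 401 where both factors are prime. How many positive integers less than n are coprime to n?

134400

For distinct primes, φ(pq) = (p−1)(q−1) = 336 × 400 = 134400.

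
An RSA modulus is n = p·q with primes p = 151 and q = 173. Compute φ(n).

φ(n) = (p − 1)(q − 1) = (151−1)(173−1) = 150·172 = 25800.

25800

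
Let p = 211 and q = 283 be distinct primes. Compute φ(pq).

φ(59713) = 59713 · (1 − 1/211) · (1 − 1/283)
       = 59713 · 59220/59713 = 59220.

59220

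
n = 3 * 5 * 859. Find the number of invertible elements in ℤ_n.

6864

φ(12885) = 12885 · (1 − 1/3) · (1 − 1/5) · (1 − 1/859)
       = 12885 · 6864/12885 = 6864.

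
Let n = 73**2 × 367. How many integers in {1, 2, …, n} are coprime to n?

φ(1955743) = 1955743 · (1 − 1/73) · (1 − 1/367)
       = 1955743 · 26352/26791 = 1923696.

1923696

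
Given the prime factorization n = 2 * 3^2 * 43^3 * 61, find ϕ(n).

φ(2) = 2 − 1 = 1.
φ(3^2) = 3^1·(3−1) = 3·2 = 6.
φ(43^3) = 43^2·(43−1) = 1849·42 = 77658.
φ(61) = 61 − 1 = 60.
Since φ is multiplicative, φ(87298686) = 1 · 6 · 77658 · 60 = 27956880.

27956880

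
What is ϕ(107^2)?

φ(11449) = 11449 · (1 − 1/107)
       = 11449 · 106/107 = 11342.

11342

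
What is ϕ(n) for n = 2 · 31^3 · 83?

2364060

φ(4945306) = 4945306 · (1 − 1/2) · (1 − 1/31) · (1 − 1/83)
       = 4945306 · 2460/5146 = 2364060.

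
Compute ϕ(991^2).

φ(982081) = 982081 · (1 − 1/991)
       = 982081 · 990/991 = 981090.

981090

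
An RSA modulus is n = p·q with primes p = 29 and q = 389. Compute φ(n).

φ(11281) = 11281 · (1 − 1/29) · (1 − 1/389)
       = 11281 · 10864/11281 = 10864.

10864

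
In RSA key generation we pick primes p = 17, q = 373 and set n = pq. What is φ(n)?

5952

φ(17) = 17 − 1 = 16.
φ(373) = 373 − 1 = 372.
Since φ is multiplicative, φ(6341) = 16 · 372 = 5952.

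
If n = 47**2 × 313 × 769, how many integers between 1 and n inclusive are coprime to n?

φ(531699673) = 531699673 · (1 − 1/47) · (1 − 1/313) · (1 − 1/769)
       = 531699673 · 11022336/11312759 = 518049792.

518049792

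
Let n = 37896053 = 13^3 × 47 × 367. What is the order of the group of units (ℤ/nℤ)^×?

φ(13^3) = 13^2·(13−1) = 169·12 = 2028.
φ(47) = 47 − 1 = 46.
φ(367) = 367 − 1 = 366.
φ(37896053) = 2028 × 46 × 366 = 34143408.

34143408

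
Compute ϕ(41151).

23520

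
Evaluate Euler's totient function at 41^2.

1640

φ(1681) = 1681 · (1 − 1/41)
       = 1681 · 40/41 = 1640.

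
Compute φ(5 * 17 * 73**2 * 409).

137244672

φ(185262685) = 185262685 · (1 − 1/5) · (1 − 1/17) · (1 − 1/73) · (1 − 1/409)
       = 185262685 · 1880064/2537845 = 137244672.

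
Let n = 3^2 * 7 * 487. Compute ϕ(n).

φ(30681) = 30681 · (1 − 1/3) · (1 − 1/7) · (1 − 1/487)
       = 30681 · 5832/10227 = 17496.

17496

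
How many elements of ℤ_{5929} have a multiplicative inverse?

5929 = 7^2 · 11^2.
φ(7^2) = 7^2 − 7^1 = 49 − 7 = 42.
φ(11^2) = 11^1·(11−1) = 11·10 = 110.
Multiply: 42 · 110 = 4620.

4620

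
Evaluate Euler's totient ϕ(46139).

42336

First factor: 46139 = 29 × 37 × 43.
φ(46139) = 46139 · (1 − 1/29) · (1 − 1/37) · (1 − 1/43)
       = 46139 · 42336/46139 = 42336.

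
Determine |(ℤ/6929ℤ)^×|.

6929 = 13**2 × 41.
φ(13^2) = 13^2 − 13^1 = 169 − 13 = 156.
φ(41) = 41 − 1 = 40.
φ(6929) = 156 × 40 = 6240.

6240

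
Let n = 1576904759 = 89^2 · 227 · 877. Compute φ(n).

1550548032

φ(89^2) = 89^1·(89−1) = 89·88 = 7832.
φ(227) = 227 − 1 = 226.
φ(877) = 877 − 1 = 876.
Since φ is multiplicative, φ(1576904759) = 7832 · 226 · 876 = 1550548032.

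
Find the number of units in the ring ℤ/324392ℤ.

147840

Prime factorization: 324392 = 2**3 * 23 * 41 * 43.
φ(2^3) = 2^2·(2−1) = 4·1 = 4.
φ(23) = 23 − 1 = 22.
φ(41) = 41 − 1 = 40.
φ(43) = 43 − 1 = 42.
Multiply: 4 · 22 · 40 · 42 = 147840.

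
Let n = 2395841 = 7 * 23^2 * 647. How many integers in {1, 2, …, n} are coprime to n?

φ(7) = 7 − 1 = 6.
φ(23^2) = 23^2 − 23^1 = 529 − 23 = 506.
φ(647) = 647 − 1 = 646.
Multiply: 6 · 506 · 646 = 1961256.

1961256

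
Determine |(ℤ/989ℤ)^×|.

924

Prime factorization: 989 = 23 · 43.
φ(989) = 989 · (1 − 1/23) · (1 − 1/43)
       = 989 · 924/989 = 924.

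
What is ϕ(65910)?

16224

65910 = 2 · 3 · 5 · 13^3.
φ(65910) = 65910 · (1 − 1/2) · (1 − 1/3) · (1 − 1/5) · (1 − 1/13)
       = 65910 · 96/390 = 16224.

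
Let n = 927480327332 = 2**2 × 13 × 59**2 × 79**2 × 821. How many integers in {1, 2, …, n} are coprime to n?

414979643520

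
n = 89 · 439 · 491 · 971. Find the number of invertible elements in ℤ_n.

18319963200

φ(89) = 89 − 1 = 88.
φ(439) = 439 − 1 = 438.
φ(491) = 491 − 1 = 490.
φ(971) = 971 − 1 = 970.
φ(18627529031) = 88 × 438 × 490 × 970 = 18319963200.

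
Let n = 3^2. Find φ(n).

6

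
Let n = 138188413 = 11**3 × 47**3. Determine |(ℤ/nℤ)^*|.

122952940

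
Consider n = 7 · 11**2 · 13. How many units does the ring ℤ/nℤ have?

φ(7) = 7 − 1 = 6.
φ(11^2) = 11^1·(11−1) = 11·10 = 110.
φ(13) = 13 − 1 = 12.
φ(11011) = 6 × 110 × 12 = 7920.

7920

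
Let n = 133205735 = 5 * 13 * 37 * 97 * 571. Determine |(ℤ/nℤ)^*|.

94556160

φ(5) = 5 − 1 = 4.
φ(13) = 13 − 1 = 12.
φ(37) = 37 − 1 = 36.
φ(97) = 97 − 1 = 96.
φ(571) = 571 − 1 = 570.
Since φ is multiplicative, φ(133205735) = 4 · 12 · 36 · 96 · 570 = 94556160.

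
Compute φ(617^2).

φ(617^2) = 617^2 − 617^1 = 380689 − 617 = 380072.

380072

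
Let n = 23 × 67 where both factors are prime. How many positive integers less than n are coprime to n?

1452

φ(23) = 23 − 1 = 22.
φ(67) = 67 − 1 = 66.
Multiply: 22 · 66 = 1452.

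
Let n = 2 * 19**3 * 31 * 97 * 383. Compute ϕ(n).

7148839680

φ(2) = 2 − 1 = 1.
φ(19^3) = 19^3 − 19^2 = 6859 − 361 = 6498.
φ(31) = 31 − 1 = 30.
φ(97) = 97 − 1 = 96.
φ(383) = 383 − 1 = 382.
Since φ is multiplicative, φ(15798759958) = 1 · 6498 · 30 · 96 · 382 = 7148839680.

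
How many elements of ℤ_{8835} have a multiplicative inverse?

4320

Prime factorization: 8835 = 3 · 5 · 19 · 31.
φ(8835) = 8835 · (1 − 1/3) · (1 − 1/5) · (1 − 1/19) · (1 − 1/31)
       = 8835 · 4320/8835 = 4320.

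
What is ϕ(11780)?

Factor 11780: 11780 = 2^2 × 5 × 19 × 31.
φ(2^2) = 2^2 − 2^1 = 4 − 2 = 2.
φ(5) = 5 − 1 = 4.
φ(19) = 19 − 1 = 18.
φ(31) = 31 − 1 = 30.
φ(11780) = 2 × 4 × 18 × 30 = 4320.

4320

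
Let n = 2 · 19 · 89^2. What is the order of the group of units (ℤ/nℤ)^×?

140976

φ(2) = 2 − 1 = 1.
φ(19) = 19 − 1 = 18.
φ(89^2) = 89^1·(89−1) = 89·88 = 7832.
Multiply: 1 · 18 · 7832 = 140976.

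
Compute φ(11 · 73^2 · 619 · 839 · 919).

φ(27977346822601) = 27977346822601 · (1 − 1/11) · (1 − 1/73) · (1 − 1/619) · (1 − 1/839) · (1 − 1/919)
       = 27977346822601 · 342300608640/383251326337 = 24987944430720.

24987944430720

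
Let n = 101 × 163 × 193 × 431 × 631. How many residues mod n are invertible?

φ(864117730999) = 864117730999 · (1 − 1/101) · (1 − 1/163) · (1 − 1/193) · (1 − 1/431) · (1 − 1/631)
       = 864117730999 · 842607360000/864117730999 = 842607360000.

842607360000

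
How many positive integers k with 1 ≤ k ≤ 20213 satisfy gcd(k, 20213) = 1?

17920

20213 = 17 · 29 · 41.
φ(20213) = 20213 · (1 − 1/17) · (1 − 1/29) · (1 − 1/41)
       = 20213 · 17920/20213 = 17920.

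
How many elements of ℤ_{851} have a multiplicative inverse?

851 = 23 * 37.
φ(851) = 851 · (1 − 1/23) · (1 − 1/37)
       = 851 · 792/851 = 792.

792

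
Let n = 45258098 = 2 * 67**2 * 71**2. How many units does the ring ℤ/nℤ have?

21977340

φ(45258098) = 45258098 · (1 − 1/2) · (1 − 1/67) · (1 − 1/71)
       = 45258098 · 4620/9514 = 21977340.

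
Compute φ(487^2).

236682

φ(487^2) = 487^1·(487−1) = 487·486 = 236682.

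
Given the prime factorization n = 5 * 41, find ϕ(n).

160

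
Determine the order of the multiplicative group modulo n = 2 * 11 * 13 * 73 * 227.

φ(2) = 2 − 1 = 1.
φ(11) = 11 − 1 = 10.
φ(13) = 13 − 1 = 12.
φ(73) = 73 − 1 = 72.
φ(227) = 227 − 1 = 226.
Multiply: 1 · 10 · 12 · 72 · 226 = 1952640.

1952640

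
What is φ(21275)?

15840

21275 = 5**2 · 23 · 37.
φ(5^2) = 5^2 − 5^1 = 25 − 5 = 20.
φ(23) = 23 − 1 = 22.
φ(37) = 37 − 1 = 36.
Since φ is multiplicative, φ(21275) = 20 · 22 · 36 = 15840.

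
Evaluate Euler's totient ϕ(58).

28

Factor 58: 58 = 2 · 29.
φ(58) = 58 · (1 − 1/2) · (1 − 1/29)
       = 58 · 28/58 = 28.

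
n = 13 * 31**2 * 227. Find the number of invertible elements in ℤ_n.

2522160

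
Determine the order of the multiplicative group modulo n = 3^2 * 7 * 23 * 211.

166320

φ(305739) = 305739 · (1 − 1/3) · (1 − 1/7) · (1 − 1/23) · (1 − 1/211)
       = 305739 · 55440/101913 = 166320.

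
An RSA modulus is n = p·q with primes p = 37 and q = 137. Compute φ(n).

4896

φ(5069) = 5069 · (1 − 1/37) · (1 − 1/137)
       = 5069 · 4896/5069 = 4896.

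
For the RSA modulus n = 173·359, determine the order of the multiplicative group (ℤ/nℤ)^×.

61576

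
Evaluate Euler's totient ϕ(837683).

609840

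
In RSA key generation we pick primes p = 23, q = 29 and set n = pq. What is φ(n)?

616

φ(n) = (p − 1)(q − 1) = (23−1)(29−1) = 22·28 = 616.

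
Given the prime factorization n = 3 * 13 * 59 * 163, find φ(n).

225504

φ(375063) = 375063 · (1 − 1/3) · (1 − 1/13) · (1 − 1/59) · (1 − 1/163)
       = 375063 · 225504/375063 = 225504.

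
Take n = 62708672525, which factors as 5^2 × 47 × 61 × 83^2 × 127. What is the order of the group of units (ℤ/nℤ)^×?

φ(62708672525) = 62708672525 · (1 − 1/5) · (1 − 1/47) · (1 − 1/61) · (1 − 1/83) · (1 − 1/127)
       = 62708672525 · 114065280/151105235 = 47337091200.

47337091200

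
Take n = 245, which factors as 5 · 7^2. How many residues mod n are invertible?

φ(5) = 5 − 1 = 4.
φ(7^2) = 7^2 − 7^1 = 49 − 7 = 42.
Multiply: 4 · 42 = 168.

168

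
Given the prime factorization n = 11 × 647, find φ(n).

φ(11) = 11 − 1 = 10.
φ(647) = 647 − 1 = 646.
Since φ is multiplicative, φ(7117) = 10 · 646 = 6460.

6460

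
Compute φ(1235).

864

1235 = 5 × 13 × 19.
φ(5) = 5 − 1 = 4.
φ(13) = 13 − 1 = 12.
φ(19) = 19 − 1 = 18.
φ(1235) = 4 × 12 × 18 = 864.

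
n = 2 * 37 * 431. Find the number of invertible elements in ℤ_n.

15480

φ(31894) = 31894 · (1 − 1/2) · (1 − 1/37) · (1 − 1/431)
       = 31894 · 15480/31894 = 15480.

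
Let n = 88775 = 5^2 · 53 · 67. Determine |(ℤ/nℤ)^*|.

φ(5^2) = 5^2 − 5^1 = 25 − 5 = 20.
φ(53) = 53 − 1 = 52.
φ(67) = 67 − 1 = 66.
Since φ is multiplicative, φ(88775) = 20 · 52 · 66 = 68640.

68640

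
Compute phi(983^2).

965306

φ(966289) = 966289 · (1 − 1/983)
       = 966289 · 982/983 = 965306.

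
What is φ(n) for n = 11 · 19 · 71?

12600

φ(14839) = 14839 · (1 − 1/11) · (1 − 1/19) · (1 − 1/71)
       = 14839 · 12600/14839 = 12600.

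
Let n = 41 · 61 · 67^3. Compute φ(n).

711057600

φ(41) = 41 − 1 = 40.
φ(61) = 61 − 1 = 60.
φ(67^3) = 67^3 − 67^2 = 300763 − 4489 = 296274.
Multiply: 40 · 60 · 296274 = 711057600.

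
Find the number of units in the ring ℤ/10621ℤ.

10621 = 13 × 19 × 43.
φ(10621) = 10621 · (1 − 1/13) · (1 − 1/19) · (1 − 1/43)
       = 10621 · 9072/10621 = 9072.

9072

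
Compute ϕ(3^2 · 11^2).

φ(3^2) = 3^2 − 3^1 = 9 − 3 = 6.
φ(11^2) = 11^1·(11−1) = 11·10 = 110.
φ(1089) = 6 × 110 = 660.

660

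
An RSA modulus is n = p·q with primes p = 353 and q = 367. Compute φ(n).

For distinct primes, φ(pq) = (p−1)(q−1) = 352 × 366 = 128832.

128832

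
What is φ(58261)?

47040

First factor: 58261 = 7^2 · 29 · 41.
φ(7^2) = 7^1·(7−1) = 7·6 = 42.
φ(29) = 29 − 1 = 28.
φ(41) = 41 − 1 = 40.
Multiply: 42 · 28 · 40 = 47040.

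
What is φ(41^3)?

φ(68921) = 68921 · (1 − 1/41)
       = 68921 · 40/41 = 67240.

67240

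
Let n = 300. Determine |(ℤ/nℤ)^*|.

80

Prime factorization: 300 = 2^2 * 3 * 5^2.
φ(2^2) = 2^2 − 2^1 = 4 − 2 = 2.
φ(3) = 3 − 1 = 2.
φ(5^2) = 5^2 − 5^1 = 25 − 5 = 20.
Multiply: 2 · 2 · 20 = 80.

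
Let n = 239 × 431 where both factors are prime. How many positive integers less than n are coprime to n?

φ(239) = 239 − 1 = 238.
φ(431) = 431 − 1 = 430.
Multiply: 238 · 430 = 102340.

102340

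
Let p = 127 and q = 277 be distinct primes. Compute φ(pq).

φ(pq) = (p−1)(q−1) = 126 · 276 = 34776.

34776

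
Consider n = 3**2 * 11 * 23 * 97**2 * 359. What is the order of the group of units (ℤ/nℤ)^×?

4400478720

φ(7691321187) = 7691321187 · (1 − 1/3) · (1 − 1/11) · (1 − 1/23) · (1 − 1/97) · (1 − 1/359)
       = 7691321187 · 15121920/26430657 = 4400478720.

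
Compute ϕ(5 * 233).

φ(5) = 5 − 1 = 4.
φ(233) = 233 − 1 = 232.
Multiply: 4 · 232 = 928.

928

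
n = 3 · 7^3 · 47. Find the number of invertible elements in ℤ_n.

27048

φ(48363) = 48363 · (1 − 1/3) · (1 − 1/7) · (1 − 1/47)
       = 48363 · 552/987 = 27048.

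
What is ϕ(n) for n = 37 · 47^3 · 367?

φ(1409812517) = 1409812517 · (1 − 1/37) · (1 − 1/47) · (1 − 1/367)
       = 1409812517 · 606096/638213 = 1338866064.

1338866064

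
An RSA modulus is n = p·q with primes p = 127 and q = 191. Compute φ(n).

φ(24257) = 24257 · (1 − 1/127) · (1 − 1/191)
       = 24257 · 23940/24257 = 23940.

23940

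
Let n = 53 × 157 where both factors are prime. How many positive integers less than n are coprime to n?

For distinct primes, φ(pq) = (p−1)(q−1) = 52 × 156 = 8112.

8112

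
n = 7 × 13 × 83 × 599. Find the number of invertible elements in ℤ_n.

3530592

φ(7) = 7 − 1 = 6.
φ(13) = 13 − 1 = 12.
φ(83) = 83 − 1 = 82.
φ(599) = 599 − 1 = 598.
φ(4524247) = 6 × 12 × 82 × 598 = 3530592.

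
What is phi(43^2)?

1806

φ(43^2) = 43^1·(43−1) = 43·42 = 1806.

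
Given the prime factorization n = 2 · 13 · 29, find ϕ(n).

336

φ(754) = 754 · (1 − 1/2) · (1 − 1/13) · (1 − 1/29)
       = 754 · 336/754 = 336.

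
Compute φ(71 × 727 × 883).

44823240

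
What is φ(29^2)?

812

φ(29^2) = 29^2 − 29^1 = 841 − 29 = 812.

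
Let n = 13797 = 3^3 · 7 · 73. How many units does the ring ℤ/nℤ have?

φ(3^3) = 3^3 − 3^2 = 27 − 9 = 18.
φ(7) = 7 − 1 = 6.
φ(73) = 73 − 1 = 72.
Since φ is multiplicative, φ(13797) = 18 · 6 · 72 = 7776.

7776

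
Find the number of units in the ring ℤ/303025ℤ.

211200

Prime factorization: 303025 = 5**2 · 17 · 23 · 31.
φ(303025) = 303025 · (1 − 1/5) · (1 − 1/17) · (1 − 1/23) · (1 − 1/31)
       = 303025 · 42240/60605 = 211200.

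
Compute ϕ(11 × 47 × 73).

33120

φ(37741) = 37741 · (1 − 1/11) · (1 − 1/47) · (1 − 1/73)
       = 37741 · 33120/37741 = 33120.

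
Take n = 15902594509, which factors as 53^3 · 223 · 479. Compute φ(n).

15500151888

φ(53^3) = 53^2·(53−1) = 2809·52 = 146068.
φ(223) = 223 − 1 = 222.
φ(479) = 479 − 1 = 478.
Since φ is multiplicative, φ(15902594509) = 146068 · 222 · 478 = 15500151888.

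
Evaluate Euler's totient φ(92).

44

Factor 92: 92 = 2**2 * 23.
φ(92) = 92 · (1 − 1/2) · (1 − 1/23)
       = 92 · 22/46 = 44.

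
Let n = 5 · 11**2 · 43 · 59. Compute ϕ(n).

1071840

φ(5) = 5 − 1 = 4.
φ(11^2) = 11^2 − 11^1 = 121 − 11 = 110.
φ(43) = 43 − 1 = 42.
φ(59) = 59 − 1 = 58.
Multiply: 4 · 110 · 42 · 58 = 1071840.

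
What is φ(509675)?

Prime factorization: 509675 = 5^2 × 19 × 29 × 37.
φ(5^2) = 5^1·(5−1) = 5·4 = 20.
φ(19) = 19 − 1 = 18.
φ(29) = 29 − 1 = 28.
φ(37) = 37 − 1 = 36.
Multiply: 20 · 18 · 28 · 36 = 362880.

362880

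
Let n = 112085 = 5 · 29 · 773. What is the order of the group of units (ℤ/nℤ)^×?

φ(112085) = 112085 · (1 − 1/5) · (1 − 1/29) · (1 − 1/773)
       = 112085 · 86464/112085 = 86464.

86464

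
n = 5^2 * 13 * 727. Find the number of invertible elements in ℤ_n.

174240

φ(236275) = 236275 · (1 − 1/5) · (1 − 1/13) · (1 − 1/727)
       = 236275 · 34848/47255 = 174240.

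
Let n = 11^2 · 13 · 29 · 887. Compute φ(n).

φ(11^2) = 11^1·(11−1) = 11·10 = 110.
φ(13) = 13 − 1 = 12.
φ(29) = 29 − 1 = 28.
φ(887) = 887 − 1 = 886.
φ(40462279) = 110 × 12 × 28 × 886 = 32746560.

32746560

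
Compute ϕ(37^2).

φ(37^2) = 37^2 − 37^1 = 1369 − 37 = 1332.

1332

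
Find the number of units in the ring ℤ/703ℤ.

703 = 19 * 37.
φ(19) = 19 − 1 = 18.
φ(37) = 37 − 1 = 36.
Multiply: 18 · 36 = 648.

648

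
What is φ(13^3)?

2028

φ(13^3) = 13^3 − 13^2 = 2197 − 169 = 2028.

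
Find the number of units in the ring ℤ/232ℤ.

First factor: 232 = 2^3 · 29.
φ(232) = 232 · (1 − 1/2) · (1 − 1/29)
       = 232 · 28/58 = 112.

112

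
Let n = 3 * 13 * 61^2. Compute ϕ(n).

φ(145119) = 145119 · (1 − 1/3) · (1 − 1/13) · (1 − 1/61)
       = 145119 · 1440/2379 = 87840.

87840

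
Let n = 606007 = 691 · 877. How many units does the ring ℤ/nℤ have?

φ(606007) = 606007 · (1 − 1/691) · (1 − 1/877)
       = 606007 · 604440/606007 = 604440.

604440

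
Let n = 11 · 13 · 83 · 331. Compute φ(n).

3247200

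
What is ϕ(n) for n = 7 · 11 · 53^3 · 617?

φ(7072997393) = 7072997393 · (1 − 1/7) · (1 − 1/11) · (1 − 1/53) · (1 − 1/617)
       = 7072997393 · 1921920/2517977 = 5398673280.

5398673280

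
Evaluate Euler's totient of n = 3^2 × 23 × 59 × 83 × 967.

φ(980227593) = 980227593 · (1 − 1/3) · (1 − 1/23) · (1 − 1/59) · (1 − 1/83) · (1 − 1/967)
       = 980227593 · 202149024/326742531 = 606447072.

606447072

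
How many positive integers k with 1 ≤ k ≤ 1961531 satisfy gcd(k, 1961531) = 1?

1552320

Prime factorization: 1961531 = 11**2 · 13 · 29 · 43.
φ(11^2) = 11^2 − 11^1 = 121 − 11 = 110.
φ(13) = 13 − 1 = 12.
φ(29) = 29 − 1 = 28.
φ(43) = 43 − 1 = 42.
Multiply: 110 · 12 · 28 · 42 = 1552320.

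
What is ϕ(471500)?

176000

Prime factorization: 471500 = 2^2 × 5^3 × 23 × 41.
φ(471500) = 471500 · (1 − 1/2) · (1 − 1/5) · (1 − 1/23) · (1 − 1/41)
       = 471500 · 3520/9430 = 176000.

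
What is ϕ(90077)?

81120

First factor: 90077 = 13**3 * 41.
φ(13^3) = 13^2·(13−1) = 169·12 = 2028.
φ(41) = 41 − 1 = 40.
φ(90077) = 2028 × 40 = 81120.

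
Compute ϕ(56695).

56695 = 5 · 17 · 23 · 29.
φ(5) = 5 − 1 = 4.
φ(17) = 17 − 1 = 16.
φ(23) = 23 − 1 = 22.
φ(29) = 29 − 1 = 28.
φ(56695) = 4 × 16 × 22 × 28 = 39424.

39424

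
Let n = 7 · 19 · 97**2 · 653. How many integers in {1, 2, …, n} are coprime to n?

φ(817162241) = 817162241 · (1 − 1/7) · (1 − 1/19) · (1 − 1/97) · (1 − 1/653)
       = 817162241 · 6759936/8424353 = 655713792.

655713792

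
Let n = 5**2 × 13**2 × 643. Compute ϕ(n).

φ(2716675) = 2716675 · (1 − 1/5) · (1 − 1/13) · (1 − 1/643)
       = 2716675 · 30816/41795 = 2003040.

2003040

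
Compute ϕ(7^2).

42

φ(49) = 49 · (1 − 1/7)
       = 49 · 6/7 = 42.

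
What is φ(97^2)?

φ(9409) = 9409 · (1 − 1/97)
       = 9409 · 96/97 = 9312.

9312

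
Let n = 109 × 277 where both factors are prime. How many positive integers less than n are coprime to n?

29808

For distinct primes, φ(pq) = (p−1)(q−1) = 108 × 276 = 29808.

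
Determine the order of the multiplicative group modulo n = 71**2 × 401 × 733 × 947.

1376634336000

φ(1403185291591) = 1403185291591 · (1 − 1/71) · (1 − 1/401) · (1 − 1/733) · (1 − 1/947)
       = 1403185291591 · 19389216000/19763173121 = 1376634336000.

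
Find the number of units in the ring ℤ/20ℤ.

8

Factor 20: 20 = 2**2 · 5.
φ(2^2) = 2^2 − 2^1 = 4 − 2 = 2.
φ(5) = 5 − 1 = 4.
Multiply: 2 · 4 = 8.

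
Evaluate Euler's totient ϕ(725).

Prime factorization: 725 = 5^2 * 29.
φ(5^2) = 5^1·(5−1) = 5·4 = 20.
φ(29) = 29 − 1 = 28.
Multiply: 20 · 28 = 560.

560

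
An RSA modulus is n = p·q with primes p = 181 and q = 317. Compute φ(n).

56880

φ(181) = 181 − 1 = 180.
φ(317) = 317 − 1 = 316.
Since φ is multiplicative, φ(57377) = 180 · 316 = 56880.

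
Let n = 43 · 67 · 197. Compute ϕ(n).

543312

φ(567557) = 567557 · (1 − 1/43) · (1 − 1/67) · (1 − 1/197)
       = 567557 · 543312/567557 = 543312.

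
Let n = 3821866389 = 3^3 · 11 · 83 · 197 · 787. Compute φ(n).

φ(3^3) = 3^3 − 3^2 = 27 − 9 = 18.
φ(11) = 11 − 1 = 10.
φ(83) = 83 − 1 = 82.
φ(197) = 197 − 1 = 196.
φ(787) = 787 − 1 = 786.
Multiply: 18 · 10 · 82 · 196 · 786 = 2273866560.

2273866560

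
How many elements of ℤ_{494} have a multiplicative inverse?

216

First factor: 494 = 2 · 13 · 19.
φ(494) = 494 · (1 − 1/2) · (1 − 1/13) · (1 − 1/19)
       = 494 · 216/494 = 216.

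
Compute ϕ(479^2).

228962

φ(479^2) = 479^2 − 479^1 = 229441 − 479 = 228962.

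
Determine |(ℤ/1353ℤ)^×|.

First factor: 1353 = 3 · 11 · 41.
φ(1353) = 1353 · (1 − 1/3) · (1 − 1/11) · (1 − 1/41)
       = 1353 · 800/1353 = 800.

800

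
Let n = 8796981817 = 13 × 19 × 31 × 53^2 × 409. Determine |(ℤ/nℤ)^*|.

φ(13) = 13 − 1 = 12.
φ(19) = 19 − 1 = 18.
φ(31) = 31 − 1 = 30.
φ(53^2) = 53^2 − 53^1 = 2809 − 53 = 2756.
φ(409) = 409 − 1 = 408.
Multiply: 12 · 18 · 30 · 2756 · 408 = 7286423040.

7286423040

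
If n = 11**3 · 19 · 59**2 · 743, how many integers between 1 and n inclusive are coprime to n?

φ(11^3) = 11^2·(11−1) = 121·10 = 1210.
φ(19) = 19 − 1 = 18.
φ(59^2) = 59^1·(59−1) = 59·58 = 3422.
φ(743) = 743 − 1 = 742.
Since φ is multiplicative, φ(65407039687) = 1210 · 18 · 3422 · 742 = 55302120720.

55302120720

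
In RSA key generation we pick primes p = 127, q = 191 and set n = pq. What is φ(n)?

23940

φ(127) = 127 − 1 = 126.
φ(191) = 191 − 1 = 190.
Multiply: 126 · 190 = 23940.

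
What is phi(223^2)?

49506

φ(223^2) = 223^1·(223−1) = 223·222 = 49506.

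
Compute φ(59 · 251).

φ(59) = 59 − 1 = 58.
φ(251) = 251 − 1 = 250.
Since φ is multiplicative, φ(14809) = 58 · 250 = 14500.

14500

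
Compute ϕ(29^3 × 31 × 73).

50863680

φ(55192307) = 55192307 · (1 − 1/29) · (1 − 1/31) · (1 − 1/73)
       = 55192307 · 60480/65627 = 50863680.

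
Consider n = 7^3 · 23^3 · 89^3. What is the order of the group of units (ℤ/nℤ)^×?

φ(2942033733289) = 2942033733289 · (1 − 1/7) · (1 − 1/23) · (1 − 1/89)
       = 2942033733289 · 11616/14329 = 2384999919456.

2384999919456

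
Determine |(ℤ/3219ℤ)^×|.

2016

Prime factorization: 3219 = 3 · 29 · 37.
φ(3219) = 3219 · (1 − 1/3) · (1 − 1/29) · (1 − 1/37)
       = 3219 · 2016/3219 = 2016.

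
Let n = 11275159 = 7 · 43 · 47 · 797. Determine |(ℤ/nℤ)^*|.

9227232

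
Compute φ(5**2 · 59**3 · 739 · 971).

2890614045600

φ(5^2) = 5^2 − 5^1 = 25 − 5 = 20.
φ(59^3) = 59^3 − 59^2 = 205379 − 3481 = 201898.
φ(739) = 739 − 1 = 738.
φ(971) = 971 − 1 = 970.
Multiply: 20 · 201898 · 738 · 970 = 2890614045600.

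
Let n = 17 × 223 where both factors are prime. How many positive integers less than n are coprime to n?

3552

φ(n) = (p − 1)(q − 1) = (17−1)(223−1) = 16·222 = 3552.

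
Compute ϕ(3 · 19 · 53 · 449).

φ(3) = 3 − 1 = 2.
φ(19) = 19 − 1 = 18.
φ(53) = 53 − 1 = 52.
φ(449) = 449 − 1 = 448.
Multiply: 2 · 18 · 52 · 448 = 838656.

838656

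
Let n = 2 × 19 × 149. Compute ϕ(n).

2664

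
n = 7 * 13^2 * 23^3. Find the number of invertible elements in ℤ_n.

φ(14393561) = 14393561 · (1 − 1/7) · (1 − 1/13) · (1 − 1/23)
       = 14393561 · 1584/2093 = 10893168.

10893168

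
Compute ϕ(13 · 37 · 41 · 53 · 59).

φ(13) = 13 − 1 = 12.
φ(37) = 37 − 1 = 36.
φ(41) = 41 − 1 = 40.
φ(53) = 53 − 1 = 52.
φ(59) = 59 − 1 = 58.
Multiply: 12 · 36 · 40 · 52 · 58 = 52116480.

52116480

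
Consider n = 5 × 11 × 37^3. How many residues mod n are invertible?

φ(5) = 5 − 1 = 4.
φ(11) = 11 − 1 = 10.
φ(37^3) = 37^3 − 37^2 = 50653 − 1369 = 49284.
Multiply: 4 · 10 · 49284 = 1971360.

1971360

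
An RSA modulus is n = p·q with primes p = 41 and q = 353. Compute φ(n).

φ(41) = 41 − 1 = 40.
φ(353) = 353 − 1 = 352.
φ(14473) = 40 × 352 = 14080.

14080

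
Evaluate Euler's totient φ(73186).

First factor: 73186 = 2 · 23 · 37 · 43.
φ(73186) = 73186 · (1 − 1/2) · (1 − 1/23) · (1 − 1/37) · (1 − 1/43)
       = 73186 · 33264/73186 = 33264.

33264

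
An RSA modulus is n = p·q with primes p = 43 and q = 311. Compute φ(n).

13020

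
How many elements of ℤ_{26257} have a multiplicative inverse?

26257 = 7 · 11**2 · 31.
φ(7) = 7 − 1 = 6.
φ(11^2) = 11^2 − 11^1 = 121 − 11 = 110.
φ(31) = 31 − 1 = 30.
Since φ is multiplicative, φ(26257) = 6 · 110 · 30 = 19800.

19800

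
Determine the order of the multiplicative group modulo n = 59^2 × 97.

328512

φ(59^2) = 59^2 − 59^1 = 3481 − 59 = 3422.
φ(97) = 97 − 1 = 96.
Multiply: 3422 · 96 = 328512.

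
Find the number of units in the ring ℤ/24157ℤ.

18816

Prime factorization: 24157 = 7^2 * 17 * 29.
φ(24157) = 24157 · (1 − 1/7) · (1 − 1/17) · (1 − 1/29)
       = 24157 · 2688/3451 = 18816.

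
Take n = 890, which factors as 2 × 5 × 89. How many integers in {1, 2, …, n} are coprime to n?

352

φ(2) = 2 − 1 = 1.
φ(5) = 5 − 1 = 4.
φ(89) = 89 − 1 = 88.
φ(890) = 1 × 4 × 88 = 352.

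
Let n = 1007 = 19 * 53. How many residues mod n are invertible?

936

φ(19) = 19 − 1 = 18.
φ(53) = 53 − 1 = 52.
Since φ is multiplicative, φ(1007) = 18 · 52 = 936.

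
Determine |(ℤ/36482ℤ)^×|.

Factor 36482: 36482 = 2 × 17 × 29 × 37.
φ(2) = 2 − 1 = 1.
φ(17) = 17 − 1 = 16.
φ(29) = 29 − 1 = 28.
φ(37) = 37 − 1 = 36.
Multiply: 1 · 16 · 28 · 36 = 16128.

16128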